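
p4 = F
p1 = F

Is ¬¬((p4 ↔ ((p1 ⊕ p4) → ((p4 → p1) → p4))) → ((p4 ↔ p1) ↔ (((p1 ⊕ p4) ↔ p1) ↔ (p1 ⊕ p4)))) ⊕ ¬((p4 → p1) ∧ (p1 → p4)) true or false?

p1 ⊕ p4 = F ⊕ F = F
p4 → p1 = F → F = T
(p4 → p1) → p4 = T → F = F
(p1 ⊕ p4) → ((p4 → p1) → p4) = F → F = T
p4 ↔ ((p1 ⊕ p4) → ((p4 → p1) → p4)) = F ↔ T = F
p4 ↔ p1 = F ↔ F = T
p1 ⊕ p4 = F ⊕ F = F
(p1 ⊕ p4) ↔ p1 = F ↔ F = T
p1 ⊕ p4 = F ⊕ F = F
((p1 ⊕ p4) ↔ p1) ↔ (p1 ⊕ p4) = T ↔ F = F
(p4 ↔ p1) ↔ (((p1 ⊕ p4) ↔ p1) ↔ (p1 ⊕ p4)) = T ↔ F = F
(p4 ↔ ((p1 ⊕ p4) → ((p4 → p1) → p4))) → ((p4 ↔ p1) ↔ (((p1 ⊕ p4) ↔ p1) ↔ (p1 ⊕ p4))) = F → F = T
¬((p4 ↔ ((p1 ⊕ p4) → ((p4 → p1) → p4))) → ((p4 ↔ p1) ↔ (((p1 ⊕ p4) ↔ p1) ↔ (p1 ⊕ p4)))) = ¬T = F
¬¬((p4 ↔ ((p1 ⊕ p4) → ((p4 → p1) → p4))) → ((p4 ↔ p1) ↔ (((p1 ⊕ p4) ↔ p1) ↔ (p1 ⊕ p4)))) = ¬F = T
p4 → p1 = F → F = T
p1 → p4 = F → F = T
(p4 → p1) ∧ (p1 → p4) = T ∧ T = T
¬((p4 → p1) ∧ (p1 → p4)) = ¬T = F
¬¬((p4 ↔ ((p1 ⊕ p4) → ((p4 → p1) → p4))) → ((p4 ↔ p1) ↔ (((p1 ⊕ p4) ↔ p1) ↔ (p1 ⊕ p4)))) ⊕ ¬((p4 → p1) ∧ (p1 → p4)) = T ⊕ F = T

T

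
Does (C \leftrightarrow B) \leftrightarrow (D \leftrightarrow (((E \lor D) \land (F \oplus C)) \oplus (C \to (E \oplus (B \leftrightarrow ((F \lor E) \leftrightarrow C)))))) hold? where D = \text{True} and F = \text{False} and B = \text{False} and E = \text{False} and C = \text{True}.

C \leftrightarrow B = \text{True} \leftrightarrow \text{False} = \text{False}
E \lor D = \text{False} \lor \text{True} = \text{True}
F \oplus C = \text{False} \oplus \text{True} = \text{True}
(E \lor D) \land (F \oplus C) = \text{True} \land \text{True} = \text{True}
F \lor E = \text{False} \lor \text{False} = \text{False}
(F \lor E) \leftrightarrow C = \text{False} \leftrightarrow \text{True} = \text{False}
B \leftrightarrow ((F \lor E) \leftrightarrow C) = \text{False} \leftrightarrow \text{False} = \text{True}
E \oplus (B \leftrightarrow ((F \lor E) \leftrightarrow C)) = \text{False} \oplus \text{True} = \text{True}
C \to (E \oplus (B \leftrightarrow ((F \lor E) \leftrightarrow C))) = \text{True} \to \text{True} = \text{True}
((E \lor D) \land (F \oplus C)) \oplus (C \to (E \oplus (B \leftrightarrow ((F \lor E) \leftrightarrow C)))) = \text{True} \oplus \text{True} = \text{False}
D \leftrightarrow (((E \lor D) \land (F \oplus C)) \oplus (C \to (E \oplus (B \leftrightarrow ((F \lor E) \leftrightarrow C))))) = \text{True} \leftrightarrow \text{False} = \text{False}
(C \leftrightarrow B) \leftrightarrow (D \leftrightarrow (((E \lor D) \land (F \oplus C)) \oplus (C \to (E \oplus (B \leftrightarrow ((F \lor E) \leftrightarrow C)))))) = \text{False} \leftrightarrow \text{False} = \text{True}

\text{True}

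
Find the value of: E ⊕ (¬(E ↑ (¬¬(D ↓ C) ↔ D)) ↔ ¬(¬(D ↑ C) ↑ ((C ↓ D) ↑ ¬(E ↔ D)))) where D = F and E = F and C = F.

D ↓ C = F ↓ F = T
¬(D ↓ C) = ¬T = F
¬¬(D ↓ C) = ¬F = T
¬¬(D ↓ C) ↔ D = T ↔ F = F
E ↑ (¬¬(D ↓ C) ↔ D) = F ↑ F = T
¬(E ↑ (¬¬(D ↓ C) ↔ D)) = ¬T = F
D ↑ C = F ↑ F = T
¬(D ↑ C) = ¬T = F
C ↓ D = F ↓ F = T
E ↔ D = F ↔ F = T
¬(E ↔ D) = ¬T = F
(C ↓ D) ↑ ¬(E ↔ D) = T ↑ F = T
¬(D ↑ C) ↑ ((C ↓ D) ↑ ¬(E ↔ D)) = F ↑ T = T
¬(¬(D ↑ C) ↑ ((C ↓ D) ↑ ¬(E ↔ D))) = ¬T = F
¬(E ↑ (¬¬(D ↓ C) ↔ D)) ↔ ¬(¬(D ↑ C) ↑ ((C ↓ D) ↑ ¬(E ↔ D))) = F ↔ F = T
E ⊕ (¬(E ↑ (¬¬(D ↓ C) ↔ D)) ↔ ¬(¬(D ↑ C) ↑ ((C ↓ D) ↑ ¬(E ↔ D)))) = F ⊕ T = T

T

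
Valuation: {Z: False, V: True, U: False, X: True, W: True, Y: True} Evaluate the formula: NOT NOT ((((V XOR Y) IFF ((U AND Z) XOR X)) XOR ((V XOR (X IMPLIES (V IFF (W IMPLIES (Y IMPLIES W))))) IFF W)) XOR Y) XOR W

V XOR Y = True XOR True = False
U AND Z = False AND False = False
(U AND Z) XOR X = False XOR True = True
(V XOR Y) IFF ((U AND Z) XOR X) = False IFF True = False
Y IMPLIES W = True IMPLIES True = True
W IMPLIES (Y IMPLIES W) = True IMPLIES True = True
V IFF (W IMPLIES (Y IMPLIES W)) = True IFF True = True
X IMPLIES (V IFF (W IMPLIES (Y IMPLIES W))) = True IMPLIES True = True
V XOR (X IMPLIES (V IFF (W IMPLIES (Y IMPLIES W)))) = True XOR True = False
(V XOR (X IMPLIES (V IFF (W IMPLIES (Y IMPLIES W))))) IFF W = False IFF True = False
((V XOR Y) IFF ((U AND Z) XOR X)) XOR ((V XOR (X IMPLIES (V IFF (W IMPLIES (Y IMPLIES W))))) IFF W) = False XOR False = False
(((V XOR Y) IFF ((U AND Z) XOR X)) XOR ((V XOR (X IMPLIES (V IFF (W IMPLIES (Y IMPLIES W))))) IFF W)) XOR Y = False XOR True = True
NOT ((((V XOR Y) IFF ((U AND Z) XOR X)) XOR ((V XOR (X IMPLIES (V IFF (W IMPLIES (Y IMPLIES W))))) IFF W)) XOR Y) = NOT True = False
NOT NOT ((((V XOR Y) IFF ((U AND Z) XOR X)) XOR ((V XOR (X IMPLIES (V IFF (W IMPLIES (Y IMPLIES W))))) IFF W)) XOR Y) = NOT False = True
NOT NOT ((((V XOR Y) IFF ((U AND Z) XOR X)) XOR ((V XOR (X IMPLIES (V IFF (W IMPLIES (Y IMPLIES W))))) IFF W)) XOR Y) XOR W = True XOR True = False

False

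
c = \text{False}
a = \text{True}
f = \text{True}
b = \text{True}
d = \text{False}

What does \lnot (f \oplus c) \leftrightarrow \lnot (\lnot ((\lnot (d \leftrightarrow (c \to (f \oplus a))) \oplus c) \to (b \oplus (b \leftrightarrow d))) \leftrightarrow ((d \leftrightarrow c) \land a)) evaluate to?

\text{False}

f \oplus c = \text{True} \oplus \text{False} = \text{True}
\lnot (f \oplus c) = \lnot \text{True} = \text{False}
f \oplus a = \text{True} \oplus \text{True} = \text{False}
c \to (f \oplus a) = \text{False} \to \text{False} = \text{True}
d \leftrightarrow (c \to (f \oplus a)) = \text{False} \leftrightarrow \text{True} = \text{False}
\lnot (d \leftrightarrow (c \to (f \oplus a))) = \lnot \text{False} = \text{True}
\lnot (d \leftrightarrow (c \to (f \oplus a))) \oplus c = \text{True} \oplus \text{False} = \text{True}
b \leftrightarrow d = \text{True} \leftrightarrow \text{False} = \text{False}
b \oplus (b \leftrightarrow d) = \text{True} \oplus \text{False} = \text{True}
(\lnot (d \leftrightarrow (c \to (f \oplus a))) \oplus c) \to (b \oplus (b \leftrightarrow d)) = \text{True} \to \text{True} = \text{True}
\lnot ((\lnot (d \leftrightarrow (c \to (f \oplus a))) \oplus c) \to (b \oplus (b \leftrightarrow d))) = \lnot \text{True} = \text{False}
d \leftrightarrow c = \text{False} \leftrightarrow \text{False} = \text{True}
(d \leftrightarrow c) \land a = \text{True} \land \text{True} = \text{True}
\lnot ((\lnot (d \leftrightarrow (c \to (f \oplus a))) \oplus c) \to (b \oplus (b \leftrightarrow d))) \leftrightarrow ((d \leftrightarrow c) \land a) = \text{False} \leftrightarrow \text{True} = \text{False}
\lnot (\lnot ((\lnot (d \leftrightarrow (c \to (f \oplus a))) \oplus c) \to (b \oplus (b \leftrightarrow d))) \leftrightarrow ((d \leftrightarrow c) \land a)) = \lnot \text{False} = \text{True}
\lnot (f \oplus c) \leftrightarrow \lnot (\lnot ((\lnot (d \leftrightarrow (c \to (f \oplus a))) \oplus c) \to (b \oplus (b \leftrightarrow d))) \leftrightarrow ((d \leftrightarrow c) \land a)) = \text{False} \leftrightarrow \text{True} = \text{False}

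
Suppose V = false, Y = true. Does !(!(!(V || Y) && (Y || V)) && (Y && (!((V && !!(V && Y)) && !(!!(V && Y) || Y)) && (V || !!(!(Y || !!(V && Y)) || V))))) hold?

V || Y = false || true = true
!(V || Y) = !true = false
Y || V = true || false = true
!(V || Y) && (Y || V) = false && true = false
!(!(V || Y) && (Y || V)) = !false = true
V && Y = false && true = false
!(V && Y) = !false = true
!!(V && Y) = !true = false
V && !!(V && Y) = false && false = false
V && Y = false && true = false
!(V && Y) = !false = true
!!(V && Y) = !true = false
!!(V && Y) || Y = false || true = true
!(!!(V && Y) || Y) = !true = false
(V && !!(V && Y)) && !(!!(V && Y) || Y) = false && false = false
!((V && !!(V && Y)) && !(!!(V && Y) || Y)) = !false = true
V && Y = false && true = false
!(V && Y) = !false = true
!!(V && Y) = !true = false
Y || !!(V && Y) = true || false = true
!(Y || !!(V && Y)) = !true = false
!(Y || !!(V && Y)) || V = false || false = false
!(!(Y || !!(V && Y)) || V) = !false = true
!!(!(Y || !!(V && Y)) || V) = !true = false
V || !!(!(Y || !!(V && Y)) || V) = false || false = false
!((V && !!(V && Y)) && !(!!(V && Y) || Y)) && (V || !!(!(Y || !!(V && Y)) || V)) = true && false = false
Y && (!((V && !!(V && Y)) && !(!!(V && Y) || Y)) && (V || !!(!(Y || !!(V && Y)) || V))) = true && false = false
!(!(V || Y) && (Y || V)) && (Y && (!((V && !!(V && Y)) && !(!!(V && Y) || Y)) && (V || !!(!(Y || !!(V && Y)) || V)))) = true && false = false
!(!(!(V || Y) && (Y || V)) && (Y && (!((V && !!(V && Y)) && !(!!(V && Y) || Y)) && (V || !!(!(Y || !!(V && Y)) || V))))) = !false = true

true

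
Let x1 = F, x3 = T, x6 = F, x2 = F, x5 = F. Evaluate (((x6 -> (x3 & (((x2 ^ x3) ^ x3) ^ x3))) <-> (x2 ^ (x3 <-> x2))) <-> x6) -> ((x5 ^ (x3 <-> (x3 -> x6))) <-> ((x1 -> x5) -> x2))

Substituting x1=F, x3=T, x6=F, x2=F, x5=F:
x2 ^ x3 = F ^ T = T
(x2 ^ x3) ^ x3 = T ^ T = F
((x2 ^ x3) ^ x3) ^ x3 = F ^ T = T
x3 & (((x2 ^ x3) ^ x3) ^ x3) = T & T = T
x6 -> (x3 & (((x2 ^ x3) ^ x3) ^ x3)) = F -> T = T
x3 <-> x2 = T <-> F = F
x2 ^ (x3 <-> x2) = F ^ F = F
(x6 -> (x3 & (((x2 ^ x3) ^ x3) ^ x3))) <-> (x2 ^ (x3 <-> x2)) = T <-> F = F
((x6 -> (x3 & (((x2 ^ x3) ^ x3) ^ x3))) <-> (x2 ^ (x3 <-> x2))) <-> x6 = F <-> F = T
x3 -> x6 = T -> F = F
x3 <-> (x3 -> x6) = T <-> F = F
x5 ^ (x3 <-> (x3 -> x6)) = F ^ F = F
x1 -> x5 = F -> F = T
(x1 -> x5) -> x2 = T -> F = F
(x5 ^ (x3 <-> (x3 -> x6))) <-> ((x1 -> x5) -> x2) = F <-> F = T
(((x6 -> (x3 & (((x2 ^ x3) ^ x3) ^ x3))) <-> (x2 ^ (x3 <-> x2))) <-> x6) -> ((x5 ^ (x3 <-> (x3 -> x6))) <-> ((x1 -> x5) -> x2)) = T -> T = T

T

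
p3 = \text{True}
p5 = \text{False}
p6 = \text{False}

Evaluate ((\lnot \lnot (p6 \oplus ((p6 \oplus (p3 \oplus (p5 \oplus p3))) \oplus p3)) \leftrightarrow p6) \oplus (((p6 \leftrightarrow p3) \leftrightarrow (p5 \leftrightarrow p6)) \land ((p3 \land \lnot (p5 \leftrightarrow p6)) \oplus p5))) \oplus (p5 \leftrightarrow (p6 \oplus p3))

\text{False}

p5 \oplus p3 = \text{False} \oplus \text{True} = \text{True}
p3 \oplus (p5 \oplus p3) = \text{True} \oplus \text{True} = \text{False}
p6 \oplus (p3 \oplus (p5 \oplus p3)) = \text{False} \oplus \text{False} = \text{False}
(p6 \oplus (p3 \oplus (p5 \oplus p3))) \oplus p3 = \text{False} \oplus \text{True} = \text{True}
p6 \oplus ((p6 \oplus (p3 \oplus (p5 \oplus p3))) \oplus p3) = \text{False} \oplus \text{True} = \text{True}
\lnot (p6 \oplus ((p6 \oplus (p3 \oplus (p5 \oplus p3))) \oplus p3)) = \lnot \text{True} = \text{False}
\lnot \lnot (p6 \oplus ((p6 \oplus (p3 \oplus (p5 \oplus p3))) \oplus p3)) = \lnot \text{False} = \text{True}
\lnot \lnot (p6 \oplus ((p6 \oplus (p3 \oplus (p5 \oplus p3))) \oplus p3)) \leftrightarrow p6 = \text{True} \leftrightarrow \text{False} = \text{False}
p6 \leftrightarrow p3 = \text{False} \leftrightarrow \text{True} = \text{False}
p5 \leftrightarrow p6 = \text{False} \leftrightarrow \text{False} = \text{True}
(p6 \leftrightarrow p3) \leftrightarrow (p5 \leftrightarrow p6) = \text{False} \leftrightarrow \text{True} = \text{False}
p5 \leftrightarrow p6 = \text{False} \leftrightarrow \text{False} = \text{True}
\lnot (p5 \leftrightarrow p6) = \lnot \text{True} = \text{False}
p3 \land \lnot (p5 \leftrightarrow p6) = \text{True} \land \text{False} = \text{False}
(p3 \land \lnot (p5 \leftrightarrow p6)) \oplus p5 = \text{False} \oplus \text{False} = \text{False}
((p6 \leftrightarrow p3) \leftrightarrow (p5 \leftrightarrow p6)) \land ((p3 \land \lnot (p5 \leftrightarrow p6)) \oplus p5) = \text{False} \land \text{False} = \text{False}
(\lnot \lnot (p6 \oplus ((p6 \oplus (p3 \oplus (p5 \oplus p3))) \oplus p3)) \leftrightarrow p6) \oplus (((p6 \leftrightarrow p3) \leftrightarrow (p5 \leftrightarrow p6)) \land ((p3 \land \lnot (p5 \leftrightarrow p6)) \oplus p5)) = \text{False} \oplus \text{False} = \text{False}
p6 \oplus p3 = \text{False} \oplus \text{True} = \text{True}
p5 \leftrightarrow (p6 \oplus p3) = \text{False} \leftrightarrow \text{True} = \text{False}
((\lnot \lnot (p6 \oplus ((p6 \oplus (p3 \oplus (p5 \oplus p3))) \oplus p3)) \leftrightarrow p6) \oplus (((p6 \leftrightarrow p3) \leftrightarrow (p5 \leftrightarrow p6)) \land ((p3 \land \lnot (p5 \leftrightarrow p6)) \oplus p5))) \oplus (p5 \leftrightarrow (p6 \oplus p3)) = \text{False} \oplus \text{False} = \text{False}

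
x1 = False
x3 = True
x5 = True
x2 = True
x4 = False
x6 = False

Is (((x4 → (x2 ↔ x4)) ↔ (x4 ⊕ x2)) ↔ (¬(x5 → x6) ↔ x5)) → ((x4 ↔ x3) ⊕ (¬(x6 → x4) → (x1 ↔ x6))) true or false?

Substituting x1=False, x3=True, x5=True, x2=True, x4=False, x6=False:
x2 ↔ x4 = True ↔ False = False
x4 → (x2 ↔ x4) = False → False = True
x4 ⊕ x2 = False ⊕ True = True
(x4 → (x2 ↔ x4)) ↔ (x4 ⊕ x2) = True ↔ True = True
x5 → x6 = True → False = False
¬(x5 → x6) = ¬False = True
¬(x5 → x6) ↔ x5 = True ↔ True = True
((x4 → (x2 ↔ x4)) ↔ (x4 ⊕ x2)) ↔ (¬(x5 → x6) ↔ x5) = True ↔ True = True
x4 ↔ x3 = False ↔ True = False
x6 → x4 = False → False = True
¬(x6 → x4) = ¬True = False
x1 ↔ x6 = False ↔ False = True
¬(x6 → x4) → (x1 ↔ x6) = False → True = True
(x4 ↔ x3) ⊕ (¬(x6 → x4) → (x1 ↔ x6)) = False ⊕ True = True
(((x4 → (x2 ↔ x4)) ↔ (x4 ⊕ x2)) ↔ (¬(x5 → x6) ↔ x5)) → ((x4 ↔ x3) ⊕ (¬(x6 → x4) → (x1 ↔ x6))) = True → True = True

True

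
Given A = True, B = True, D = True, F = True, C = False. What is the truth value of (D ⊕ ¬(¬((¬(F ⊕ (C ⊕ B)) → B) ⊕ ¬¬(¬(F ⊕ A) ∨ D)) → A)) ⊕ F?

False

C ⊕ B = False ⊕ True = True
F ⊕ (C ⊕ B) = True ⊕ True = False
¬(F ⊕ (C ⊕ B)) = ¬False = True
¬(F ⊕ (C ⊕ B)) → B = True → True = True
F ⊕ A = True ⊕ True = False
¬(F ⊕ A) = ¬False = True
¬(F ⊕ A) ∨ D = True ∨ True = True
¬(¬(F ⊕ A) ∨ D) = ¬True = False
¬¬(¬(F ⊕ A) ∨ D) = ¬False = True
(¬(F ⊕ (C ⊕ B)) → B) ⊕ ¬¬(¬(F ⊕ A) ∨ D) = True ⊕ True = False
¬((¬(F ⊕ (C ⊕ B)) → B) ⊕ ¬¬(¬(F ⊕ A) ∨ D)) = ¬False = True
¬((¬(F ⊕ (C ⊕ B)) → B) ⊕ ¬¬(¬(F ⊕ A) ∨ D)) → A = True → True = True
¬(¬((¬(F ⊕ (C ⊕ B)) → B) ⊕ ¬¬(¬(F ⊕ A) ∨ D)) → A) = ¬True = False
D ⊕ ¬(¬((¬(F ⊕ (C ⊕ B)) → B) ⊕ ¬¬(¬(F ⊕ A) ∨ D)) → A) = True ⊕ False = True
(D ⊕ ¬(¬((¬(F ⊕ (C ⊕ B)) → B) ⊕ ¬¬(¬(F ⊕ A) ∨ D)) → A)) ⊕ F = True ⊕ True = False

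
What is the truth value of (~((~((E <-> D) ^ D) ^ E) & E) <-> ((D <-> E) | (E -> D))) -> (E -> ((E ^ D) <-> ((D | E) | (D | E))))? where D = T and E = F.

Substituting D=T, E=F:
E <-> D = F <-> T = F
(E <-> D) ^ D = F ^ T = T
~((E <-> D) ^ D) = ~T = F
~((E <-> D) ^ D) ^ E = F ^ F = F
(~((E <-> D) ^ D) ^ E) & E = F & F = F
~((~((E <-> D) ^ D) ^ E) & E) = ~F = T
D <-> E = T <-> F = F
E -> D = F -> T = T
(D <-> E) | (E -> D) = F | T = T
~((~((E <-> D) ^ D) ^ E) & E) <-> ((D <-> E) | (E -> D)) = T <-> T = T
E ^ D = F ^ T = T
D | E = T | F = T
D | E = T | F = T
(D | E) | (D | E) = T | T = T
(E ^ D) <-> ((D | E) | (D | E)) = T <-> T = T
E -> ((E ^ D) <-> ((D | E) | (D | E))) = F -> T = T
(~((~((E <-> D) ^ D) ^ E) & E) <-> ((D <-> E) | (E -> D))) -> (E -> ((E ^ D) <-> ((D | E) | (D | E)))) = T -> T = T

T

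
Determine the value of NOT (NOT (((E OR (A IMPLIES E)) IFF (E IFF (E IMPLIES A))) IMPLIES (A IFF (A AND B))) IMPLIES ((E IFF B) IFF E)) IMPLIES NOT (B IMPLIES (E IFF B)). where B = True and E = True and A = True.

True

A IMPLIES E = True IMPLIES True = True
E OR (A IMPLIES E) = True OR True = True
E IMPLIES A = True IMPLIES True = True
E IFF (E IMPLIES A) = True IFF True = True
(E OR (A IMPLIES E)) IFF (E IFF (E IMPLIES A)) = True IFF True = True
A AND B = True AND True = True
A IFF (A AND B) = True IFF True = True
((E OR (A IMPLIES E)) IFF (E IFF (E IMPLIES A))) IMPLIES (A IFF (A AND B)) = True IMPLIES True = True
NOT (((E OR (A IMPLIES E)) IFF (E IFF (E IMPLIES A))) IMPLIES (A IFF (A AND B))) = NOT True = False
E IFF B = True IFF True = True
(E IFF B) IFF E = True IFF True = True
NOT (((E OR (A IMPLIES E)) IFF (E IFF (E IMPLIES A))) IMPLIES (A IFF (A AND B))) IMPLIES ((E IFF B) IFF E) = False IMPLIES True = True
NOT (NOT (((E OR (A IMPLIES E)) IFF (E IFF (E IMPLIES A))) IMPLIES (A IFF (A AND B))) IMPLIES ((E IFF B) IFF E)) = NOT True = False
E IFF B = True IFF True = True
B IMPLIES (E IFF B) = True IMPLIES True = True
NOT (B IMPLIES (E IFF B)) = NOT True = False
NOT (NOT (((E OR (A IMPLIES E)) IFF (E IFF (E IMPLIES A))) IMPLIES (A IFF (A AND B))) IMPLIES ((E IFF B) IFF E)) IMPLIES NOT (B IMPLIES (E IFF B)) = False IMPLIES False = True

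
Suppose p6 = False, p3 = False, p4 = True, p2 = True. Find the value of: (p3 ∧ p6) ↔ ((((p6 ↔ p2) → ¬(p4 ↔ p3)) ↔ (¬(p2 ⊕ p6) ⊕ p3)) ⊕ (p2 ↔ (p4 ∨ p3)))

False

p3 ∧ p6 = False ∧ False = False
p6 ↔ p2 = False ↔ True = False
p4 ↔ p3 = True ↔ False = False
¬(p4 ↔ p3) = ¬False = True
(p6 ↔ p2) → ¬(p4 ↔ p3) = False → True = True
p2 ⊕ p6 = True ⊕ False = True
¬(p2 ⊕ p6) = ¬True = False
¬(p2 ⊕ p6) ⊕ p3 = False ⊕ False = False
((p6 ↔ p2) → ¬(p4 ↔ p3)) ↔ (¬(p2 ⊕ p6) ⊕ p3) = True ↔ False = False
p4 ∨ p3 = True ∨ False = True
p2 ↔ (p4 ∨ p3) = True ↔ True = True
(((p6 ↔ p2) → ¬(p4 ↔ p3)) ↔ (¬(p2 ⊕ p6) ⊕ p3)) ⊕ (p2 ↔ (p4 ∨ p3)) = False ⊕ True = True
(p3 ∧ p6) ↔ ((((p6 ↔ p2) → ¬(p4 ↔ p3)) ↔ (¬(p2 ⊕ p6) ⊕ p3)) ⊕ (p2 ↔ (p4 ∨ p3))) = False ↔ True = False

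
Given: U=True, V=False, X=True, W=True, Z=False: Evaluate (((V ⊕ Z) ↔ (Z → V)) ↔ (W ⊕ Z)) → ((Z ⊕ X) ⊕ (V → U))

True

V ⊕ Z = False ⊕ False = False
Z → V = False → False = True
(V ⊕ Z) ↔ (Z → V) = False ↔ True = False
W ⊕ Z = True ⊕ False = True
((V ⊕ Z) ↔ (Z → V)) ↔ (W ⊕ Z) = False ↔ True = False
Z ⊕ X = False ⊕ True = True
V → U = False → True = True
(Z ⊕ X) ⊕ (V → U) = True ⊕ True = False
(((V ⊕ Z) ↔ (Z → V)) ↔ (W ⊕ Z)) → ((Z ⊕ X) ⊕ (V → U)) = False → False = True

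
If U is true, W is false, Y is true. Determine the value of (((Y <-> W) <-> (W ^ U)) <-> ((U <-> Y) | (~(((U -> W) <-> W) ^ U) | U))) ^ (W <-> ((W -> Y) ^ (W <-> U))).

False

Y <-> W = True <-> False = False
W ^ U = False ^ True = True
(Y <-> W) <-> (W ^ U) = False <-> True = False
U <-> Y = True <-> True = True
U -> W = True -> False = False
(U -> W) <-> W = False <-> False = True
((U -> W) <-> W) ^ U = True ^ True = False
~(((U -> W) <-> W) ^ U) = ~False = True
~(((U -> W) <-> W) ^ U) | U = True | True = True
(U <-> Y) | (~(((U -> W) <-> W) ^ U) | U) = True | True = True
((Y <-> W) <-> (W ^ U)) <-> ((U <-> Y) | (~(((U -> W) <-> W) ^ U) | U)) = False <-> True = False
W -> Y = False -> True = True
W <-> U = False <-> True = False
(W -> Y) ^ (W <-> U) = True ^ False = True
W <-> ((W -> Y) ^ (W <-> U)) = False <-> True = False
(((Y <-> W) <-> (W ^ U)) <-> ((U <-> Y) | (~(((U -> W) <-> W) ^ U) | U))) ^ (W <-> ((W -> Y) ^ (W <-> U))) = False ^ False = False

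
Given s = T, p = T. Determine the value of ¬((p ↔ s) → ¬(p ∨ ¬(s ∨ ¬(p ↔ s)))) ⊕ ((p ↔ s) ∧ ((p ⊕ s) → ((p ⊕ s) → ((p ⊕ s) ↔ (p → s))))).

Substituting s=T, p=T:
p ↔ s = T ↔ T = T
p ↔ s = T ↔ T = T
¬(p ↔ s) = ¬T = F
s ∨ ¬(p ↔ s) = T ∨ F = T
¬(s ∨ ¬(p ↔ s)) = ¬T = F
p ∨ ¬(s ∨ ¬(p ↔ s)) = T ∨ F = T
¬(p ∨ ¬(s ∨ ¬(p ↔ s))) = ¬T = F
(p ↔ s) → ¬(p ∨ ¬(s ∨ ¬(p ↔ s))) = T → F = F
¬((p ↔ s) → ¬(p ∨ ¬(s ∨ ¬(p ↔ s)))) = ¬F = T
p ↔ s = T ↔ T = T
p ⊕ s = T ⊕ T = F
p ⊕ s = T ⊕ T = F
p ⊕ s = T ⊕ T = F
p → s = T → T = T
(p ⊕ s) ↔ (p → s) = F ↔ T = F
(p ⊕ s) → ((p ⊕ s) ↔ (p → s)) = F → F = T
(p ⊕ s) → ((p ⊕ s) → ((p ⊕ s) ↔ (p → s))) = F → T = T
(p ↔ s) ∧ ((p ⊕ s) → ((p ⊕ s) → ((p ⊕ s) ↔ (p → s)))) = T ∧ T = T
¬((p ↔ s) → ¬(p ∨ ¬(s ∨ ¬(p ↔ s)))) ⊕ ((p ↔ s) ∧ ((p ⊕ s) → ((p ⊕ s) → ((p ⊕ s) ↔ (p → s))))) = T ⊕ T = F

F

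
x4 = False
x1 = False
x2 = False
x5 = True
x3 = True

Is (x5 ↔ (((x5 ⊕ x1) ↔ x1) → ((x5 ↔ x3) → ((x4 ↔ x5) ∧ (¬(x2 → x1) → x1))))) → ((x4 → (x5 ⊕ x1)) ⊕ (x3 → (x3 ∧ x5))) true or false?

False

x5 ⊕ x1 = True ⊕ False = True
(x5 ⊕ x1) ↔ x1 = True ↔ False = False
x5 ↔ x3 = True ↔ True = True
x4 ↔ x5 = False ↔ True = False
x2 → x1 = False → False = True
¬(x2 → x1) = ¬True = False
¬(x2 → x1) → x1 = False → False = True
(x4 ↔ x5) ∧ (¬(x2 → x1) → x1) = False ∧ True = False
(x5 ↔ x3) → ((x4 ↔ x5) ∧ (¬(x2 → x1) → x1)) = True → False = False
((x5 ⊕ x1) ↔ x1) → ((x5 ↔ x3) → ((x4 ↔ x5) ∧ (¬(x2 → x1) → x1))) = False → False = True
x5 ↔ (((x5 ⊕ x1) ↔ x1) → ((x5 ↔ x3) → ((x4 ↔ x5) ∧ (¬(x2 → x1) → x1)))) = True ↔ True = True
x5 ⊕ x1 = True ⊕ False = True
x4 → (x5 ⊕ x1) = False → True = True
x3 ∧ x5 = True ∧ True = True
x3 → (x3 ∧ x5) = True → True = True
(x4 → (x5 ⊕ x1)) ⊕ (x3 → (x3 ∧ x5)) = True ⊕ True = False
(x5 ↔ (((x5 ⊕ x1) ↔ x1) → ((x5 ↔ x3) → ((x4 ↔ x5) ∧ (¬(x2 → x1) → x1))))) → ((x4 → (x5 ⊕ x1)) ⊕ (x3 → (x3 ∧ x5))) = True → False = False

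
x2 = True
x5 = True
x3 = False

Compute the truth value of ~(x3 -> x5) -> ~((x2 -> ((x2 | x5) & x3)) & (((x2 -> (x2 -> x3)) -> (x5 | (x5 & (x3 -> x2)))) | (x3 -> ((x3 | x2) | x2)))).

True

x3 -> x5 = False -> True = True
~(x3 -> x5) = ~True = False
x2 | x5 = True | True = True
(x2 | x5) & x3 = True & False = False
x2 -> ((x2 | x5) & x3) = True -> False = False
x2 -> x3 = True -> False = False
x2 -> (x2 -> x3) = True -> False = False
x3 -> x2 = False -> True = True
x5 & (x3 -> x2) = True & True = True
x5 | (x5 & (x3 -> x2)) = True | True = True
(x2 -> (x2 -> x3)) -> (x5 | (x5 & (x3 -> x2))) = False -> True = True
x3 | x2 = False | True = True
(x3 | x2) | x2 = True | True = True
x3 -> ((x3 | x2) | x2) = False -> True = True
((x2 -> (x2 -> x3)) -> (x5 | (x5 & (x3 -> x2)))) | (x3 -> ((x3 | x2) | x2)) = True | True = True
(x2 -> ((x2 | x5) & x3)) & (((x2 -> (x2 -> x3)) -> (x5 | (x5 & (x3 -> x2)))) | (x3 -> ((x3 | x2) | x2))) = False & True = False
~((x2 -> ((x2 | x5) & x3)) & (((x2 -> (x2 -> x3)) -> (x5 | (x5 & (x3 -> x2)))) | (x3 -> ((x3 | x2) | x2)))) = ~False = True
~(x3 -> x5) -> ~((x2 -> ((x2 | x5) & x3)) & (((x2 -> (x2 -> x3)) -> (x5 | (x5 & (x3 -> x2)))) | (x3 -> ((x3 | x2) | x2)))) = False -> True = True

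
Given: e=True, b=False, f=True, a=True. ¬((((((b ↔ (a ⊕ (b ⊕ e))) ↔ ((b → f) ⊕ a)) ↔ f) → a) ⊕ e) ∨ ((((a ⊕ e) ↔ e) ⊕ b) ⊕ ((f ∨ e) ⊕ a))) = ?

True

b ⊕ e = False ⊕ True = True
a ⊕ (b ⊕ e) = True ⊕ True = False
b ↔ (a ⊕ (b ⊕ e)) = False ↔ False = True
b → f = False → True = True
(b → f) ⊕ a = True ⊕ True = False
(b ↔ (a ⊕ (b ⊕ e))) ↔ ((b → f) ⊕ a) = True ↔ False = False
((b ↔ (a ⊕ (b ⊕ e))) ↔ ((b → f) ⊕ a)) ↔ f = False ↔ True = False
(((b ↔ (a ⊕ (b ⊕ e))) ↔ ((b → f) ⊕ a)) ↔ f) → a = False → True = True
((((b ↔ (a ⊕ (b ⊕ e))) ↔ ((b → f) ⊕ a)) ↔ f) → a) ⊕ e = True ⊕ True = False
a ⊕ e = True ⊕ True = False
(a ⊕ e) ↔ e = False ↔ True = False
((a ⊕ e) ↔ e) ⊕ b = False ⊕ False = False
f ∨ e = True ∨ True = True
(f ∨ e) ⊕ a = True ⊕ True = False
(((a ⊕ e) ↔ e) ⊕ b) ⊕ ((f ∨ e) ⊕ a) = False ⊕ False = False
(((((b ↔ (a ⊕ (b ⊕ e))) ↔ ((b → f) ⊕ a)) ↔ f) → a) ⊕ e) ∨ ((((a ⊕ e) ↔ e) ⊕ b) ⊕ ((f ∨ e) ⊕ a)) = False ∨ False = False
¬((((((b ↔ (a ⊕ (b ⊕ e))) ↔ ((b → f) ⊕ a)) ↔ f) → a) ⊕ e) ∨ ((((a ⊕ e) ↔ e) ⊕ b) ⊕ ((f ∨ e) ⊕ a))) = ¬False = True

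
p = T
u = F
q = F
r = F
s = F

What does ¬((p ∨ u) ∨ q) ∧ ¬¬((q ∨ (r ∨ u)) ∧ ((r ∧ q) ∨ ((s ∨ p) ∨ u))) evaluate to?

Substituting p=T, u=F, q=F, r=F, s=F:
p ∨ u = T ∨ F = T
(p ∨ u) ∨ q = T ∨ F = T
¬((p ∨ u) ∨ q) = ¬T = F
r ∨ u = F ∨ F = F
q ∨ (r ∨ u) = F ∨ F = F
r ∧ q = F ∧ F = F
s ∨ p = F ∨ T = T
(s ∨ p) ∨ u = T ∨ F = T
(r ∧ q) ∨ ((s ∨ p) ∨ u) = F ∨ T = T
(q ∨ (r ∨ u)) ∧ ((r ∧ q) ∨ ((s ∨ p) ∨ u)) = F ∧ T = F
¬((q ∨ (r ∨ u)) ∧ ((r ∧ q) ∨ ((s ∨ p) ∨ u))) = ¬F = T
¬¬((q ∨ (r ∨ u)) ∧ ((r ∧ q) ∨ ((s ∨ p) ∨ u))) = ¬T = F
¬((p ∨ u) ∨ q) ∧ ¬¬((q ∨ (r ∨ u)) ∧ ((r ∧ q) ∨ ((s ∨ p) ∨ u))) = F ∧ F = F

F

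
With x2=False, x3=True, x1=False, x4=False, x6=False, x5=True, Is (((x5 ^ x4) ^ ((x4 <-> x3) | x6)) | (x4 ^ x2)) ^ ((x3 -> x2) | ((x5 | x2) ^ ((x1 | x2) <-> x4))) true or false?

x5 ^ x4 = True ^ False = True
x4 <-> x3 = False <-> True = False
(x4 <-> x3) | x6 = False | False = False
(x5 ^ x4) ^ ((x4 <-> x3) | x6) = True ^ False = True
x4 ^ x2 = False ^ False = False
((x5 ^ x4) ^ ((x4 <-> x3) | x6)) | (x4 ^ x2) = True | False = True
x3 -> x2 = True -> False = False
x5 | x2 = True | False = True
x1 | x2 = False | False = False
(x1 | x2) <-> x4 = False <-> False = True
(x5 | x2) ^ ((x1 | x2) <-> x4) = True ^ True = False
(x3 -> x2) | ((x5 | x2) ^ ((x1 | x2) <-> x4)) = False | False = False
(((x5 ^ x4) ^ ((x4 <-> x3) | x6)) | (x4 ^ x2)) ^ ((x3 -> x2) | ((x5 | x2) ^ ((x1 | x2) <-> x4))) = True ^ False = True

True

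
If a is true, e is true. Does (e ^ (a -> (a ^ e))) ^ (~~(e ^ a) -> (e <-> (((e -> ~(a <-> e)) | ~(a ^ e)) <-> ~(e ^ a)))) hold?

Substituting a=True, e=True:
a ^ e = True ^ True = False
a -> (a ^ e) = True -> False = False
e ^ (a -> (a ^ e)) = True ^ False = True
e ^ a = True ^ True = False
~(e ^ a) = ~False = True
~~(e ^ a) = ~True = False
a <-> e = True <-> True = True
~(a <-> e) = ~True = False
e -> ~(a <-> e) = True -> False = False
a ^ e = True ^ True = False
~(a ^ e) = ~False = True
(e -> ~(a <-> e)) | ~(a ^ e) = False | True = True
e ^ a = True ^ True = False
~(e ^ a) = ~False = True
((e -> ~(a <-> e)) | ~(a ^ e)) <-> ~(e ^ a) = True <-> True = True
e <-> (((e -> ~(a <-> e)) | ~(a ^ e)) <-> ~(e ^ a)) = True <-> True = True
~~(e ^ a) -> (e <-> (((e -> ~(a <-> e)) | ~(a ^ e)) <-> ~(e ^ a))) = False -> True = True
(e ^ (a -> (a ^ e))) ^ (~~(e ^ a) -> (e <-> (((e -> ~(a <-> e)) | ~(a ^ e)) <-> ~(e ^ a)))) = True ^ True = False

False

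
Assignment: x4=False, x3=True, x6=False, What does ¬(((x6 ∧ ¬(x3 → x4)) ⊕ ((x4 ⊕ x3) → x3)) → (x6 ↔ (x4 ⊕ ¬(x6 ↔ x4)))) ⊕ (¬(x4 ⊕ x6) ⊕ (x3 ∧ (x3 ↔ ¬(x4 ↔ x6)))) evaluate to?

x3 → x4 = True → False = False
¬(x3 → x4) = ¬False = True
x6 ∧ ¬(x3 → x4) = False ∧ True = False
x4 ⊕ x3 = False ⊕ True = True
(x4 ⊕ x3) → x3 = True → True = True
(x6 ∧ ¬(x3 → x4)) ⊕ ((x4 ⊕ x3) → x3) = False ⊕ True = True
x6 ↔ x4 = False ↔ False = True
¬(x6 ↔ x4) = ¬True = False
x4 ⊕ ¬(x6 ↔ x4) = False ⊕ False = False
x6 ↔ (x4 ⊕ ¬(x6 ↔ x4)) = False ↔ False = True
((x6 ∧ ¬(x3 → x4)) ⊕ ((x4 ⊕ x3) → x3)) → (x6 ↔ (x4 ⊕ ¬(x6 ↔ x4))) = True → True = True
¬(((x6 ∧ ¬(x3 → x4)) ⊕ ((x4 ⊕ x3) → x3)) → (x6 ↔ (x4 ⊕ ¬(x6 ↔ x4)))) = ¬True = False
x4 ⊕ x6 = False ⊕ False = False
¬(x4 ⊕ x6) = ¬False = True
x4 ↔ x6 = False ↔ False = True
¬(x4 ↔ x6) = ¬True = False
x3 ↔ ¬(x4 ↔ x6) = True ↔ False = False
x3 ∧ (x3 ↔ ¬(x4 ↔ x6)) = True ∧ False = False
¬(x4 ⊕ x6) ⊕ (x3 ∧ (x3 ↔ ¬(x4 ↔ x6))) = True ⊕ False = True
¬(((x6 ∧ ¬(x3 → x4)) ⊕ ((x4 ⊕ x3) → x3)) → (x6 ↔ (x4 ⊕ ¬(x6 ↔ x4)))) ⊕ (¬(x4 ⊕ x6) ⊕ (x3 ∧ (x3 ↔ ¬(x4 ↔ x6)))) = False ⊕ True = True

True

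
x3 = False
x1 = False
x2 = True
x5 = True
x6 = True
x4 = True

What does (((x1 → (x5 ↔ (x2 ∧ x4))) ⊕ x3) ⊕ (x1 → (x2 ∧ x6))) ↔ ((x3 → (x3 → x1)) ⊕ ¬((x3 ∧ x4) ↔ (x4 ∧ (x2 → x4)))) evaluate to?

True

Substituting x3=False, x1=False, x2=True, x5=True, x6=True, x4=True:
x2 ∧ x4 = True ∧ True = True
x5 ↔ (x2 ∧ x4) = True ↔ True = True
x1 → (x5 ↔ (x2 ∧ x4)) = False → True = True
(x1 → (x5 ↔ (x2 ∧ x4))) ⊕ x3 = True ⊕ False = True
x2 ∧ x6 = True ∧ True = True
x1 → (x2 ∧ x6) = False → True = True
((x1 → (x5 ↔ (x2 ∧ x4))) ⊕ x3) ⊕ (x1 → (x2 ∧ x6)) = True ⊕ True = False
x3 → x1 = False → False = True
x3 → (x3 → x1) = False → True = True
x3 ∧ x4 = False ∧ True = False
x2 → x4 = True → True = True
x4 ∧ (x2 → x4) = True ∧ True = True
(x3 ∧ x4) ↔ (x4 ∧ (x2 → x4)) = False ↔ True = False
¬((x3 ∧ x4) ↔ (x4 ∧ (x2 → x4))) = ¬False = True
(x3 → (x3 → x1)) ⊕ ¬((x3 ∧ x4) ↔ (x4 ∧ (x2 → x4))) = True ⊕ True = False
(((x1 → (x5 ↔ (x2 ∧ x4))) ⊕ x3) ⊕ (x1 → (x2 ∧ x6))) ↔ ((x3 → (x3 → x1)) ⊕ ¬((x3 ∧ x4) ↔ (x4 ∧ (x2 → x4)))) = False ↔ False = True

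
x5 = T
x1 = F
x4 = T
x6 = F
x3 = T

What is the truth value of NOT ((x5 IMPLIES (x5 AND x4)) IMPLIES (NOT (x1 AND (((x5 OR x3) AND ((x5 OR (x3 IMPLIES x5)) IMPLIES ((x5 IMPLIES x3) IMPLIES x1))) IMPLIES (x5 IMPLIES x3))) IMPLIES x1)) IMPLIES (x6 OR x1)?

F

x5 AND x4 = T AND T = T
x5 IMPLIES (x5 AND x4) = T IMPLIES T = T
x5 OR x3 = T OR T = T
x3 IMPLIES x5 = T IMPLIES T = T
x5 OR (x3 IMPLIES x5) = T OR T = T
x5 IMPLIES x3 = T IMPLIES T = T
(x5 IMPLIES x3) IMPLIES x1 = T IMPLIES F = F
(x5 OR (x3 IMPLIES x5)) IMPLIES ((x5 IMPLIES x3) IMPLIES x1) = T IMPLIES F = F
(x5 OR x3) AND ((x5 OR (x3 IMPLIES x5)) IMPLIES ((x5 IMPLIES x3) IMPLIES x1)) = T AND F = F
x5 IMPLIES x3 = T IMPLIES T = T
((x5 OR x3) AND ((x5 OR (x3 IMPLIES x5)) IMPLIES ((x5 IMPLIES x3) IMPLIES x1))) IMPLIES (x5 IMPLIES x3) = F IMPLIES T = T
x1 AND (((x5 OR x3) AND ((x5 OR (x3 IMPLIES x5)) IMPLIES ((x5 IMPLIES x3) IMPLIES x1))) IMPLIES (x5 IMPLIES x3)) = F AND T = F
NOT (x1 AND (((x5 OR x3) AND ((x5 OR (x3 IMPLIES x5)) IMPLIES ((x5 IMPLIES x3) IMPLIES x1))) IMPLIES (x5 IMPLIES x3))) = NOT F = T
NOT (x1 AND (((x5 OR x3) AND ((x5 OR (x3 IMPLIES x5)) IMPLIES ((x5 IMPLIES x3) IMPLIES x1))) IMPLIES (x5 IMPLIES x3))) IMPLIES x1 = T IMPLIES F = F
(x5 IMPLIES (x5 AND x4)) IMPLIES (NOT (x1 AND (((x5 OR x3) AND ((x5 OR (x3 IMPLIES x5)) IMPLIES ((x5 IMPLIES x3) IMPLIES x1))) IMPLIES (x5 IMPLIES x3))) IMPLIES x1) = T IMPLIES F = F
NOT ((x5 IMPLIES (x5 AND x4)) IMPLIES (NOT (x1 AND (((x5 OR x3) AND ((x5 OR (x3 IMPLIES x5)) IMPLIES ((x5 IMPLIES x3) IMPLIES x1))) IMPLIES (x5 IMPLIES x3))) IMPLIES x1)) = NOT F = T
x6 OR x1 = F OR F = F
NOT ((x5 IMPLIES (x5 AND x4)) IMPLIES (NOT (x1 AND (((x5 OR x3) AND ((x5 OR (x3 IMPLIES x5)) IMPLIES ((x5 IMPLIES x3) IMPLIES x1))) IMPLIES (x5 IMPLIES x3))) IMPLIES x1)) IMPLIES (x6 OR x1) = T IMPLIES F = F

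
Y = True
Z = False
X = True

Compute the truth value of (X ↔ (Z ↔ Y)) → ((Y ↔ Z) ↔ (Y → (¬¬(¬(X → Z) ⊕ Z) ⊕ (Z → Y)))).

True

Z ↔ Y = False ↔ True = False
X ↔ (Z ↔ Y) = True ↔ False = False
Y ↔ Z = True ↔ False = False
X → Z = True → False = False
¬(X → Z) = ¬False = True
¬(X → Z) ⊕ Z = True ⊕ False = True
¬(¬(X → Z) ⊕ Z) = ¬True = False
¬¬(¬(X → Z) ⊕ Z) = ¬False = True
Z → Y = False → True = True
¬¬(¬(X → Z) ⊕ Z) ⊕ (Z → Y) = True ⊕ True = False
Y → (¬¬(¬(X → Z) ⊕ Z) ⊕ (Z → Y)) = True → False = False
(Y ↔ Z) ↔ (Y → (¬¬(¬(X → Z) ⊕ Z) ⊕ (Z → Y))) = False ↔ False = True
(X ↔ (Z ↔ Y)) → ((Y ↔ Z) ↔ (Y → (¬¬(¬(X → Z) ⊕ Z) ⊕ (Z → Y)))) = False → True = True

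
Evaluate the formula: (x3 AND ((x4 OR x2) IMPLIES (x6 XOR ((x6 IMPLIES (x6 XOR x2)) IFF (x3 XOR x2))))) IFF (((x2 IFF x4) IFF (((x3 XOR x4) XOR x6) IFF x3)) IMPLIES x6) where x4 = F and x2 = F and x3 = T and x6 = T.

x4 OR x2 = F OR F = F
x6 XOR x2 = T XOR F = T
x6 IMPLIES (x6 XOR x2) = T IMPLIES T = T
x3 XOR x2 = T XOR F = T
(x6 IMPLIES (x6 XOR x2)) IFF (x3 XOR x2) = T IFF T = T
x6 XOR ((x6 IMPLIES (x6 XOR x2)) IFF (x3 XOR x2)) = T XOR T = F
(x4 OR x2) IMPLIES (x6 XOR ((x6 IMPLIES (x6 XOR x2)) IFF (x3 XOR x2))) = F IMPLIES F = T
x3 AND ((x4 OR x2) IMPLIES (x6 XOR ((x6 IMPLIES (x6 XOR x2)) IFF (x3 XOR x2)))) = T AND T = T
x2 IFF x4 = F IFF F = T
x3 XOR x4 = T XOR F = T
(x3 XOR x4) XOR x6 = T XOR T = F
((x3 XOR x4) XOR x6) IFF x3 = F IFF T = F
(x2 IFF x4) IFF (((x3 XOR x4) XOR x6) IFF x3) = T IFF F = F
((x2 IFF x4) IFF (((x3 XOR x4) XOR x6) IFF x3)) IMPLIES x6 = F IMPLIES T = T
(x3 AND ((x4 OR x2) IMPLIES (x6 XOR ((x6 IMPLIES (x6 XOR x2)) IFF (x3 XOR x2))))) IFF (((x2 IFF x4) IFF (((x3 XOR x4) XOR x6) IFF x3)) IMPLIES x6) = T IFF T = T

T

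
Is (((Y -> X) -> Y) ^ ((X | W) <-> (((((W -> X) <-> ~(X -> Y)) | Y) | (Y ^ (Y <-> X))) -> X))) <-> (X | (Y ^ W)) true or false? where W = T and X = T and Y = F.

Y -> X = F -> T = T
(Y -> X) -> Y = T -> F = F
X | W = T | T = T
W -> X = T -> T = T
X -> Y = T -> F = F
~(X -> Y) = ~F = T
(W -> X) <-> ~(X -> Y) = T <-> T = T
((W -> X) <-> ~(X -> Y)) | Y = T | F = T
Y <-> X = F <-> T = F
Y ^ (Y <-> X) = F ^ F = F
(((W -> X) <-> ~(X -> Y)) | Y) | (Y ^ (Y <-> X)) = T | F = T
((((W -> X) <-> ~(X -> Y)) | Y) | (Y ^ (Y <-> X))) -> X = T -> T = T
(X | W) <-> (((((W -> X) <-> ~(X -> Y)) | Y) | (Y ^ (Y <-> X))) -> X) = T <-> T = T
((Y -> X) -> Y) ^ ((X | W) <-> (((((W -> X) <-> ~(X -> Y)) | Y) | (Y ^ (Y <-> X))) -> X)) = F ^ T = T
Y ^ W = F ^ T = T
X | (Y ^ W) = T | T = T
(((Y -> X) -> Y) ^ ((X | W) <-> (((((W -> X) <-> ~(X -> Y)) | Y) | (Y ^ (Y <-> X))) -> X))) <-> (X | (Y ^ W)) = T <-> T = T

T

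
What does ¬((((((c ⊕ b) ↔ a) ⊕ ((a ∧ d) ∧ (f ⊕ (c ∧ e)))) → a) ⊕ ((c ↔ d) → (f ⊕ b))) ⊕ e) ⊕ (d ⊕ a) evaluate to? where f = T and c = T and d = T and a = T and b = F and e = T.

F

Substituting f=T, c=T, d=T, a=T, b=F, e=T:
c ⊕ b = T ⊕ F = T
(c ⊕ b) ↔ a = T ↔ T = T
a ∧ d = T ∧ T = T
c ∧ e = T ∧ T = T
f ⊕ (c ∧ e) = T ⊕ T = F
(a ∧ d) ∧ (f ⊕ (c ∧ e)) = T ∧ F = F
((c ⊕ b) ↔ a) ⊕ ((a ∧ d) ∧ (f ⊕ (c ∧ e))) = T ⊕ F = T
(((c ⊕ b) ↔ a) ⊕ ((a ∧ d) ∧ (f ⊕ (c ∧ e)))) → a = T → T = T
c ↔ d = T ↔ T = T
f ⊕ b = T ⊕ F = T
(c ↔ d) → (f ⊕ b) = T → T = T
((((c ⊕ b) ↔ a) ⊕ ((a ∧ d) ∧ (f ⊕ (c ∧ e)))) → a) ⊕ ((c ↔ d) → (f ⊕ b)) = T ⊕ T = F
(((((c ⊕ b) ↔ a) ⊕ ((a ∧ d) ∧ (f ⊕ (c ∧ e)))) → a) ⊕ ((c ↔ d) → (f ⊕ b))) ⊕ e = F ⊕ T = T
¬((((((c ⊕ b) ↔ a) ⊕ ((a ∧ d) ∧ (f ⊕ (c ∧ e)))) → a) ⊕ ((c ↔ d) → (f ⊕ b))) ⊕ e) = ¬T = F
d ⊕ a = T ⊕ T = F
¬((((((c ⊕ b) ↔ a) ⊕ ((a ∧ d) ∧ (f ⊕ (c ∧ e)))) → a) ⊕ ((c ↔ d) → (f ⊕ b))) ⊕ e) ⊕ (d ⊕ a) = F ⊕ F = F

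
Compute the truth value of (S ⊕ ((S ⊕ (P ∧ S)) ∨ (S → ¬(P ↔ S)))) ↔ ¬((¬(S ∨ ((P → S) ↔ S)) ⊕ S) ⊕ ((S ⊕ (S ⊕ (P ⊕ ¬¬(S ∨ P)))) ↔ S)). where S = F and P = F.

P ∧ S = F ∧ F = F
S ⊕ (P ∧ S) = F ⊕ F = F
P ↔ S = F ↔ F = T
¬(P ↔ S) = ¬T = F
S → ¬(P ↔ S) = F → F = T
(S ⊕ (P ∧ S)) ∨ (S → ¬(P ↔ S)) = F ∨ T = T
S ⊕ ((S ⊕ (P ∧ S)) ∨ (S → ¬(P ↔ S))) = F ⊕ T = T
P → S = F → F = T
(P → S) ↔ S = T ↔ F = F
S ∨ ((P → S) ↔ S) = F ∨ F = F
¬(S ∨ ((P → S) ↔ S)) = ¬F = T
¬(S ∨ ((P → S) ↔ S)) ⊕ S = T ⊕ F = T
S ∨ P = F ∨ F = F
¬(S ∨ P) = ¬F = T
¬¬(S ∨ P) = ¬T = F
P ⊕ ¬¬(S ∨ P) = F ⊕ F = F
S ⊕ (P ⊕ ¬¬(S ∨ P)) = F ⊕ F = F
S ⊕ (S ⊕ (P ⊕ ¬¬(S ∨ P))) = F ⊕ F = F
(S ⊕ (S ⊕ (P ⊕ ¬¬(S ∨ P)))) ↔ S = F ↔ F = T
(¬(S ∨ ((P → S) ↔ S)) ⊕ S) ⊕ ((S ⊕ (S ⊕ (P ⊕ ¬¬(S ∨ P)))) ↔ S) = T ⊕ T = F
¬((¬(S ∨ ((P → S) ↔ S)) ⊕ S) ⊕ ((S ⊕ (S ⊕ (P ⊕ ¬¬(S ∨ P)))) ↔ S)) = ¬F = T
(S ⊕ ((S ⊕ (P ∧ S)) ∨ (S → ¬(P ↔ S)))) ↔ ¬((¬(S ∨ ((P → S) ↔ S)) ⊕ S) ⊕ ((S ⊕ (S ⊕ (P ⊕ ¬¬(S ∨ P)))) ↔ S)) = T ↔ T = T

T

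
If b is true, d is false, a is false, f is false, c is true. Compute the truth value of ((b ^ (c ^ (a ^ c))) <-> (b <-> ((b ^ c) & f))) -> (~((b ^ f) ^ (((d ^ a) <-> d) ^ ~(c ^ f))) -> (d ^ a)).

T

Substituting b=T, d=F, a=F, f=F, c=T:
a ^ c = F ^ T = T
c ^ (a ^ c) = T ^ T = F
b ^ (c ^ (a ^ c)) = T ^ F = T
b ^ c = T ^ T = F
(b ^ c) & f = F & F = F
b <-> ((b ^ c) & f) = T <-> F = F
(b ^ (c ^ (a ^ c))) <-> (b <-> ((b ^ c) & f)) = T <-> F = F
b ^ f = T ^ F = T
d ^ a = F ^ F = F
(d ^ a) <-> d = F <-> F = T
c ^ f = T ^ F = T
~(c ^ f) = ~T = F
((d ^ a) <-> d) ^ ~(c ^ f) = T ^ F = T
(b ^ f) ^ (((d ^ a) <-> d) ^ ~(c ^ f)) = T ^ T = F
~((b ^ f) ^ (((d ^ a) <-> d) ^ ~(c ^ f))) = ~F = T
d ^ a = F ^ F = F
~((b ^ f) ^ (((d ^ a) <-> d) ^ ~(c ^ f))) -> (d ^ a) = T -> F = F
((b ^ (c ^ (a ^ c))) <-> (b <-> ((b ^ c) & f))) -> (~((b ^ f) ^ (((d ^ a) <-> d) ^ ~(c ^ f))) -> (d ^ a)) = F -> F = T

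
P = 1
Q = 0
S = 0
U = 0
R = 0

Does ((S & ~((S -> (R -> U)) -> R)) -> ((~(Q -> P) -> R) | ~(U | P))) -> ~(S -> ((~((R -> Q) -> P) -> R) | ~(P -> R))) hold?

R -> U = 0 -> 0 = 1
S -> (R -> U) = 0 -> 1 = 1
(S -> (R -> U)) -> R = 1 -> 0 = 0
~((S -> (R -> U)) -> R) = ~0 = 1
S & ~((S -> (R -> U)) -> R) = 0 & 1 = 0
Q -> P = 0 -> 1 = 1
~(Q -> P) = ~1 = 0
~(Q -> P) -> R = 0 -> 0 = 1
U | P = 0 | 1 = 1
~(U | P) = ~1 = 0
(~(Q -> P) -> R) | ~(U | P) = 1 | 0 = 1
(S & ~((S -> (R -> U)) -> R)) -> ((~(Q -> P) -> R) | ~(U | P)) = 0 -> 1 = 1
R -> Q = 0 -> 0 = 1
(R -> Q) -> P = 1 -> 1 = 1
~((R -> Q) -> P) = ~1 = 0
~((R -> Q) -> P) -> R = 0 -> 0 = 1
P -> R = 1 -> 0 = 0
~(P -> R) = ~0 = 1
(~((R -> Q) -> P) -> R) | ~(P -> R) = 1 | 1 = 1
S -> ((~((R -> Q) -> P) -> R) | ~(P -> R)) = 0 -> 1 = 1
~(S -> ((~((R -> Q) -> P) -> R) | ~(P -> R))) = ~1 = 0
((S & ~((S -> (R -> U)) -> R)) -> ((~(Q -> P) -> R) | ~(U | P))) -> ~(S -> ((~((R -> Q) -> P) -> R) | ~(P -> R))) = 1 -> 0 = 0

0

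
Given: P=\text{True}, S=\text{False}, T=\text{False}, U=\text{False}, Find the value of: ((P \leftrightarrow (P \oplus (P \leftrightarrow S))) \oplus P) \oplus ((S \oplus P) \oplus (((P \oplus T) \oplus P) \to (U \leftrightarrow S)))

P \leftrightarrow S = \text{True} \leftrightarrow \text{False} = \text{False}
P \oplus (P \leftrightarrow S) = \text{True} \oplus \text{False} = \text{True}
P \leftrightarrow (P \oplus (P \leftrightarrow S)) = \text{True} \leftrightarrow \text{True} = \text{True}
(P \leftrightarrow (P \oplus (P \leftrightarrow S))) \oplus P = \text{True} \oplus \text{True} = \text{False}
S \oplus P = \text{False} \oplus \text{True} = \text{True}
P \oplus T = \text{True} \oplus \text{False} = \text{True}
(P \oplus T) \oplus P = \text{True} \oplus \text{True} = \text{False}
U \leftrightarrow S = \text{False} \leftrightarrow \text{False} = \text{True}
((P \oplus T) \oplus P) \to (U \leftrightarrow S) = \text{False} \to \text{True} = \text{True}
(S \oplus P) \oplus (((P \oplus T) \oplus P) \to (U \leftrightarrow S)) = \text{True} \oplus \text{True} = \text{False}
((P \leftrightarrow (P \oplus (P \leftrightarrow S))) \oplus P) \oplus ((S \oplus P) \oplus (((P \oplus T) \oplus P) \to (U \leftrightarrow S))) = \text{False} \oplus \text{False} = \text{False}

\text{False}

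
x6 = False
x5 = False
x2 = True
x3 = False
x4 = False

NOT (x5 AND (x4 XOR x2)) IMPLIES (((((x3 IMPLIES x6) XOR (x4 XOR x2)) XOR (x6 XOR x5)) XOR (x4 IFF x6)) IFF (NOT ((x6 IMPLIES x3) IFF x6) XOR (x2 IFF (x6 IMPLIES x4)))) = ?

False

x4 XOR x2 = False XOR True = True
x5 AND (x4 XOR x2) = False AND True = False
NOT (x5 AND (x4 XOR x2)) = NOT False = True
x3 IMPLIES x6 = False IMPLIES False = True
x4 XOR x2 = False XOR True = True
(x3 IMPLIES x6) XOR (x4 XOR x2) = True XOR True = False
x6 XOR x5 = False XOR False = False
((x3 IMPLIES x6) XOR (x4 XOR x2)) XOR (x6 XOR x5) = False XOR False = False
x4 IFF x6 = False IFF False = True
(((x3 IMPLIES x6) XOR (x4 XOR x2)) XOR (x6 XOR x5)) XOR (x4 IFF x6) = False XOR True = True
x6 IMPLIES x3 = False IMPLIES False = True
(x6 IMPLIES x3) IFF x6 = True IFF False = False
NOT ((x6 IMPLIES x3) IFF x6) = NOT False = True
x6 IMPLIES x4 = False IMPLIES False = True
x2 IFF (x6 IMPLIES x4) = True IFF True = True
NOT ((x6 IMPLIES x3) IFF x6) XOR (x2 IFF (x6 IMPLIES x4)) = True XOR True = False
((((x3 IMPLIES x6) XOR (x4 XOR x2)) XOR (x6 XOR x5)) XOR (x4 IFF x6)) IFF (NOT ((x6 IMPLIES x3) IFF x6) XOR (x2 IFF (x6 IMPLIES x4))) = True IFF False = False
NOT (x5 AND (x4 XOR x2)) IMPLIES (((((x3 IMPLIES x6) XOR (x4 XOR x2)) XOR (x6 XOR x5)) XOR (x4 IFF x6)) IFF (NOT ((x6 IMPLIES x3) IFF x6) XOR (x2 IFF (x6 IMPLIES x4)))) = True IMPLIES False = False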